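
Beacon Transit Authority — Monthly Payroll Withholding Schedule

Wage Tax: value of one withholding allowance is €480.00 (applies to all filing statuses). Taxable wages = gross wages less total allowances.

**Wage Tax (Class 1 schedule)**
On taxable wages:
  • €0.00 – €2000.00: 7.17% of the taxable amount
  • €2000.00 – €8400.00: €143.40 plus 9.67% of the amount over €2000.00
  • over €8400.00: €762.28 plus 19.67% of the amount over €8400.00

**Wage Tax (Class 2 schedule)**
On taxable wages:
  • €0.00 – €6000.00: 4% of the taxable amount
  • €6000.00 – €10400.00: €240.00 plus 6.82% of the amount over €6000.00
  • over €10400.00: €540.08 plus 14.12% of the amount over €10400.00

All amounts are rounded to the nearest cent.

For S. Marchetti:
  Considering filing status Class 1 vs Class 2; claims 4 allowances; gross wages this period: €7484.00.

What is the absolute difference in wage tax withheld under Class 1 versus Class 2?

Wage Tax (Class 1): taxable = €7484.00 − 4×€480.00 = €5564.00
  €143.40 + 9.67% × (€5564.00 − €2000.00) = €143.40 + 9.67% × €3564.00 = €488.04
Wage Tax (Class 2): taxable = €7484.00 − 4×€480.00 = €5564.00
  4% × €5564.00 = €222.56
Difference: |€488.04 − €222.56| = €265.48 (higher under Class 1)

€265.48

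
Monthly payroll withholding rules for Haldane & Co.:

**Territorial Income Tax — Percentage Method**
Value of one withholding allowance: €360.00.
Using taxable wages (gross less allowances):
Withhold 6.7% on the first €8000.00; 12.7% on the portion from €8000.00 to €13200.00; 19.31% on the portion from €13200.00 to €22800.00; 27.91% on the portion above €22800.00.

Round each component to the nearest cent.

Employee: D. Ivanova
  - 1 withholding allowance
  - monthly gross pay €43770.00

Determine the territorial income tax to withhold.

Territorial Income Tax: taxable = €43770.00 − 1×€360.00 = €43410.00
  €3050.16 + 27.91% × (€43410.00 − €22800.00) = €3050.16 + 27.91% × €20610.00 = €8802.41

€8802.41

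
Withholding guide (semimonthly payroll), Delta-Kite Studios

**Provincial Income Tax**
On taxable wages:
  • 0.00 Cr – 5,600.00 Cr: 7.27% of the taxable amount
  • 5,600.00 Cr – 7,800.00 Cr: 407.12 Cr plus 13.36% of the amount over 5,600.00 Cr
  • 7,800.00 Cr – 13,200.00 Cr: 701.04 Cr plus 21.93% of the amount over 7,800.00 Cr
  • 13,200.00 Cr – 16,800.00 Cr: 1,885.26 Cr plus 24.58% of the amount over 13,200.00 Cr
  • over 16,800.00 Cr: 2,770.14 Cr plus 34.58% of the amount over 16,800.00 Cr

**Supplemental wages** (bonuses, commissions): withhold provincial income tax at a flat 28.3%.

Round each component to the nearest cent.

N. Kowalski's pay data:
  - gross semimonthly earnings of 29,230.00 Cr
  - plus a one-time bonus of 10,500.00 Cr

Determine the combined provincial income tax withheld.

Provincial Income Tax: taxable = 29,230.00 Cr
  2,770.14 Cr + 34.58% × (29,230.00 Cr − 16,800.00 Cr) = 2,770.14 Cr + 34.58% × 12,430.00 Cr = 7,068.43 Cr
Supplemental (28.3% flat on bonus): 28.3% × 10,500.00 Cr = 2,971.50 Cr
Total provincial income tax: 7,068.43 Cr + 2,971.50 Cr = 10,039.93 Cr

10,039.93 Cr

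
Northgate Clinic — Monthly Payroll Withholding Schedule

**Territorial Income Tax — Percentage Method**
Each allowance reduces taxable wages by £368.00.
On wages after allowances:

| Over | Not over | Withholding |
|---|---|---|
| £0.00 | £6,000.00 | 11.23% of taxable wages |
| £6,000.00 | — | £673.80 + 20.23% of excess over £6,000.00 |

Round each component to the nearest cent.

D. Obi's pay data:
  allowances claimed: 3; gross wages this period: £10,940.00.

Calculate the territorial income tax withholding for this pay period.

Territorial Income Tax: taxable = £10,940.00 − 3×£368.00 = £9,836.00
  £673.80 + 20.23% × (£9,836.00 − £6,000.00) = £673.80 + 20.23% × £3,836.00 = £1,449.82

£1,449.82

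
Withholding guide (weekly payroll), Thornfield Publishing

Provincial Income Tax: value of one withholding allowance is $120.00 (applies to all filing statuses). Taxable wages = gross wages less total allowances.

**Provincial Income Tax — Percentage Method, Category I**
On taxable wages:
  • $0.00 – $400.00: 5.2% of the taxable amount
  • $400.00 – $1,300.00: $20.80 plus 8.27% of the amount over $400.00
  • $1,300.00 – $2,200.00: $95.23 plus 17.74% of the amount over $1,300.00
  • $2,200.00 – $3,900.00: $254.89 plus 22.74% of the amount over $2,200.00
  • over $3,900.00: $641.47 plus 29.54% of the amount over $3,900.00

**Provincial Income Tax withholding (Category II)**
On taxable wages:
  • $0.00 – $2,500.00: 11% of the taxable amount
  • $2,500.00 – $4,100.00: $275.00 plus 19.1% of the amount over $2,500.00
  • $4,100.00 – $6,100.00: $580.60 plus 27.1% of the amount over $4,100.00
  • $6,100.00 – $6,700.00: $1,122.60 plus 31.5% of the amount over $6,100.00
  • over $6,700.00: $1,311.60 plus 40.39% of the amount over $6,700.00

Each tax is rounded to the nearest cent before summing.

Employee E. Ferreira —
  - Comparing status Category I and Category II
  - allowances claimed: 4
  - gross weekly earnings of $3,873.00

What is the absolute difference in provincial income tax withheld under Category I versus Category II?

$80.62

Provincial Income Tax (Category I): taxable = $3,873.00 − 4×$120.00 = $3,393.00
  $254.89 + 22.74% × ($3,393.00 − $2,200.00) = $254.89 + 22.74% × $1,193.00 = $526.18
Provincial Income Tax (Category II): taxable = $3,873.00 − 4×$120.00 = $3,393.00
  $275.00 + 19.1% × ($3,393.00 − $2,500.00) = $275.00 + 19.1% × $893.00 = $445.56
Difference: |$526.18 − $445.56| = $80.62 (higher under Category I)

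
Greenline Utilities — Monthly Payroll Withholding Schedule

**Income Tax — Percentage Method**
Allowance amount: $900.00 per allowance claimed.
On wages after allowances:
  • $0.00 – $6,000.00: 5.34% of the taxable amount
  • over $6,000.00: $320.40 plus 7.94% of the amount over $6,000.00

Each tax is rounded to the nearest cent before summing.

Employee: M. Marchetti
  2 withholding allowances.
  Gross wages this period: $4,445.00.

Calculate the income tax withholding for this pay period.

$141.24

Income Tax: taxable = $4,445.00 − 2×$900.00 = $2,645.00
  5.34% × $2,645.00 = $141.24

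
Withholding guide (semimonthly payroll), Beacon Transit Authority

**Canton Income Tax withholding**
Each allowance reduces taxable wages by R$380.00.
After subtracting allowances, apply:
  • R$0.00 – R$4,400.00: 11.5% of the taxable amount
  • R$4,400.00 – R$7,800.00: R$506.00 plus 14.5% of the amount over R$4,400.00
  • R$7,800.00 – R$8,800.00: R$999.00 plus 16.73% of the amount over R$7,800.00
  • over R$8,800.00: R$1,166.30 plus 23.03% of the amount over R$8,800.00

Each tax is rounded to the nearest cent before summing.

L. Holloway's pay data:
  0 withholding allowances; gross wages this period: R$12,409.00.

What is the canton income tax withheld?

R$1,997.45

Canton Income Tax: taxable = R$12,409.00
  R$1,166.30 + 23.03% × (R$12,409.00 − R$8,800.00) = R$1,166.30 + 23.03% × R$3,609.00 = R$1,997.45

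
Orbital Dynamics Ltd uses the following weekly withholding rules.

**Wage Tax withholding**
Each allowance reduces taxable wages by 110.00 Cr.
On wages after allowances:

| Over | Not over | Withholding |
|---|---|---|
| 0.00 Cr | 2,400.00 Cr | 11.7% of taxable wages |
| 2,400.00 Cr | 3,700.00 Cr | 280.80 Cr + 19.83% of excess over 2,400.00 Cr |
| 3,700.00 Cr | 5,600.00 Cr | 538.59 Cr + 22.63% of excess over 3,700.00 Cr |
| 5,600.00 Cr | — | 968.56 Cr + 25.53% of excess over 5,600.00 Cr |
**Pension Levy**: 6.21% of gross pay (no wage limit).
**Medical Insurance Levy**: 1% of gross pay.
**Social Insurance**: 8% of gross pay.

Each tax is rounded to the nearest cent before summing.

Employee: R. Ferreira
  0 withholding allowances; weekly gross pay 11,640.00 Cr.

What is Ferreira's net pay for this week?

7,358.99 Cr

Wage Tax: taxable = 11,640.00 Cr
  968.56 Cr + 25.53% × (11,640.00 Cr − 5,600.00 Cr) = 968.56 Cr + 25.53% × 6,040.00 Cr = 2,510.57 Cr
Pension Levy: 6.21% × 11,640.00 Cr = 722.84 Cr
Medical Insurance Levy: 1% × 11,640.00 Cr = 116.40 Cr
Social Insurance: 8% × 11,640.00 Cr = 931.20 Cr
Total withheld: 2,510.57 Cr + 722.84 Cr + 116.40 Cr + 931.20 Cr = 4,281.01 Cr
Net pay: 11,640.00 Cr − 4,281.01 Cr = 7,358.99 Cr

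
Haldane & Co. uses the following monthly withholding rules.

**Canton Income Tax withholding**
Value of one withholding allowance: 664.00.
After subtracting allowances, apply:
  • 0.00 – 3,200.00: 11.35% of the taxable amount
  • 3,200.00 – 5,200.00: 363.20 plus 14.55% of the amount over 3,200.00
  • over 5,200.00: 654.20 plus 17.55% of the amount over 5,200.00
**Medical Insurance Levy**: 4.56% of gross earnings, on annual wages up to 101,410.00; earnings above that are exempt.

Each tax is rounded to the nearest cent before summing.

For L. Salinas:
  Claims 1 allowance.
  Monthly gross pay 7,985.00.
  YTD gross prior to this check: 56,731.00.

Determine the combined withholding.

1,390.56

Canton Income Tax: taxable = 7,985.00 − 1×664.00 = 7,321.00
  654.20 + 17.55% × (7,321.00 − 5,200.00) = 654.20 + 17.55% × 2,121.00 = 1,026.44
Medical Insurance Levy: 4.56% × 7,985.00 = 364.12
Total: 1,026.44 + 364.12 = 1,390.56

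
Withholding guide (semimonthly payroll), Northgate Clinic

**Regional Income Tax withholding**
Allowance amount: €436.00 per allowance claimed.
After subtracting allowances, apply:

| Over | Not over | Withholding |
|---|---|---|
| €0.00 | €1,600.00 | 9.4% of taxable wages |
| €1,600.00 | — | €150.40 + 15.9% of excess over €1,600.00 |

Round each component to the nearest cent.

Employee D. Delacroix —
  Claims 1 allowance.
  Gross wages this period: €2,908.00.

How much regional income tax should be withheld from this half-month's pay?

€289.05

Regional Income Tax: taxable = €2,908.00 − 1×€436.00 = €2,472.00
  €150.40 + 15.9% × (€2,472.00 − €1,600.00) = €150.40 + 15.9% × €872.00 = €289.05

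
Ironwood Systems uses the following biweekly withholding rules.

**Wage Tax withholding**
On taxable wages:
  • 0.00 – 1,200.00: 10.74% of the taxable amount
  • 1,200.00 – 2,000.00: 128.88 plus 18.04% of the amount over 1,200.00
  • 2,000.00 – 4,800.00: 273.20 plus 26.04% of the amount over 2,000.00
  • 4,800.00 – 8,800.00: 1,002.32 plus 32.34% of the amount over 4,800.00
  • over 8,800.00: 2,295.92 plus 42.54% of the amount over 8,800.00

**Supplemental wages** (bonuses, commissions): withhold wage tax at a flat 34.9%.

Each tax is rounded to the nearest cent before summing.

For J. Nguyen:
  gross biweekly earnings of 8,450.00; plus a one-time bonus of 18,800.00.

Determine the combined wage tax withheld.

8,743.93

Wage Tax: taxable = 8,450.00
  1,002.32 + 32.34% × (8,450.00 − 4,800.00) = 1,002.32 + 32.34% × 3,650.00 = 2,182.73
Supplemental (34.9% flat on bonus): 34.9% × 18,800.00 = 6,561.20
Total wage tax: 2,182.73 + 6,561.20 = 8,743.93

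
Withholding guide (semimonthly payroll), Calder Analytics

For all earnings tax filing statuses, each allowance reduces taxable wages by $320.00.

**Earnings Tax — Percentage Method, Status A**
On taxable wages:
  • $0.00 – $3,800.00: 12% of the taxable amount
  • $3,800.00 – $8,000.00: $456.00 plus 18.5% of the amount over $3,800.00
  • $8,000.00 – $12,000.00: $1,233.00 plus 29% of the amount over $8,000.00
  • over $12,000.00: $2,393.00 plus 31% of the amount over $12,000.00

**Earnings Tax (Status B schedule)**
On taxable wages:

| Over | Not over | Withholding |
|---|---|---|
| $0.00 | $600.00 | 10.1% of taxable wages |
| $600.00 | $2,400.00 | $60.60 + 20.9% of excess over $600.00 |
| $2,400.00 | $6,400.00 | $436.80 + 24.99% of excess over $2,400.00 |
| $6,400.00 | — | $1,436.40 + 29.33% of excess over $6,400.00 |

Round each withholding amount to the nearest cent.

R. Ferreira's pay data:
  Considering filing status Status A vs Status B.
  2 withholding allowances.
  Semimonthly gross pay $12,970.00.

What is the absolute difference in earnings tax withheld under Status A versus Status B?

Earnings Tax (Status A): taxable = $12,970.00 − 2×$320.00 = $12,330.00
  $2,393.00 + 31% × ($12,330.00 − $12,000.00) = $2,393.00 + 31% × $330.00 = $2,495.30
Earnings Tax (Status B): taxable = $12,970.00 − 2×$320.00 = $12,330.00
  $1,436.40 + 29.33% × ($12,330.00 − $6,400.00) = $1,436.40 + 29.33% × $5,930.00 = $3,175.67
Difference: |$2,495.30 − $3,175.67| = $680.37 (higher under Status B)

$680.37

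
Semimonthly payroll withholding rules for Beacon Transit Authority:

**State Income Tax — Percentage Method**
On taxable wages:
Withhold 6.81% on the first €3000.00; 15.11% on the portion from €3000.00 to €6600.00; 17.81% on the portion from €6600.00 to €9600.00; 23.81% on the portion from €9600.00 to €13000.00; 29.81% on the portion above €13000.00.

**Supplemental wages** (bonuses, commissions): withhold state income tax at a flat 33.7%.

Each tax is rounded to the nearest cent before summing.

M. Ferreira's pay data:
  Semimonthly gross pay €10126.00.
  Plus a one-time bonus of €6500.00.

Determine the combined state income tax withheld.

State Income Tax: taxable = €10126.00
  €1282.56 + 23.81% × (€10126.00 − €9600.00) = €1282.56 + 23.81% × €526.00 = €1407.80
Supplemental (33.7% flat on bonus): 33.7% × €6500.00 = €2190.50
Total state income tax: €1407.80 + €2190.50 = €3598.30

€3598.30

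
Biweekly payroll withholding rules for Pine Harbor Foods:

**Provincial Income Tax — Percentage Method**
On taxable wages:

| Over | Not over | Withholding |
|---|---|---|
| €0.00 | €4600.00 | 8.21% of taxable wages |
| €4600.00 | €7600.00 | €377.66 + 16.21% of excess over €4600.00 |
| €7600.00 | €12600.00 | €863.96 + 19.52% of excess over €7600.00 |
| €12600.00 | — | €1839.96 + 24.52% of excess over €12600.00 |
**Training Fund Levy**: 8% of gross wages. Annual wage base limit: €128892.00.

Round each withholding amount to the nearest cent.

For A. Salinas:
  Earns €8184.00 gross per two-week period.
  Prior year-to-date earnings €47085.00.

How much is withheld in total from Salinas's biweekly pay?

Provincial Income Tax: taxable = €8184.00
  €863.96 + 19.52% × (€8184.00 − €7600.00) = €863.96 + 19.52% × €584.00 = €977.96
Training Fund Levy: 8% × €8184.00 = €654.72
Total: €977.96 + €654.72 = €1632.68

€1632.68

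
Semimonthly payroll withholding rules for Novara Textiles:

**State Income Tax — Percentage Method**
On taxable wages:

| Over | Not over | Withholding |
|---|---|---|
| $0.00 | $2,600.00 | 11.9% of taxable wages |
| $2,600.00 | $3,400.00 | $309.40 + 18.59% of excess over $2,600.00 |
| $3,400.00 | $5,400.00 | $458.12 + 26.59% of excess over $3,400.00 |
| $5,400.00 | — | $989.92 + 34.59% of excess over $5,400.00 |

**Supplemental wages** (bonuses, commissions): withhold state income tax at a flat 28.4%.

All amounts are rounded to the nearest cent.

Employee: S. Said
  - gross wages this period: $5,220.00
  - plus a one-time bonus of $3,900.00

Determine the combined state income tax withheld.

State Income Tax: taxable = $5,220.00
  $458.12 + 26.59% × ($5,220.00 − $3,400.00) = $458.12 + 26.59% × $1,820.00 = $942.06
Supplemental (28.4% flat on bonus): 28.4% × $3,900.00 = $1,107.60
Total state income tax: $942.06 + $1,107.60 = $2,049.66

$2,049.66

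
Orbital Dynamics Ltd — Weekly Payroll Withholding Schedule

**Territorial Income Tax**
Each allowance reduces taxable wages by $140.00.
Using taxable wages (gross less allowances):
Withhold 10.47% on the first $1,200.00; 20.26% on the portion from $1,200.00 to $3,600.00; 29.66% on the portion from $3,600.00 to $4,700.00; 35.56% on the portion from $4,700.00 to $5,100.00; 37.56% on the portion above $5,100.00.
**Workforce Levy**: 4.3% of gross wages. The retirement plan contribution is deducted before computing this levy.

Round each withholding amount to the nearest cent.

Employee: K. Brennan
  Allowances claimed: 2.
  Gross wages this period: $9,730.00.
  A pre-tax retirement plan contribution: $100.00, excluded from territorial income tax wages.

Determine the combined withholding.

$3,090.77

Territorial Income Tax: taxable = $9,730.00 − $100.00 − 2×$140.00 = $9,350.00
  $1,080.38 + 37.56% × ($9,350.00 − $5,100.00) = $1,080.38 + 37.56% × $4,250.00 = $2,676.68
Workforce Levy: 4.3% × $9,630.00 = $414.09
Total: $2,676.68 + $414.09 = $3,090.77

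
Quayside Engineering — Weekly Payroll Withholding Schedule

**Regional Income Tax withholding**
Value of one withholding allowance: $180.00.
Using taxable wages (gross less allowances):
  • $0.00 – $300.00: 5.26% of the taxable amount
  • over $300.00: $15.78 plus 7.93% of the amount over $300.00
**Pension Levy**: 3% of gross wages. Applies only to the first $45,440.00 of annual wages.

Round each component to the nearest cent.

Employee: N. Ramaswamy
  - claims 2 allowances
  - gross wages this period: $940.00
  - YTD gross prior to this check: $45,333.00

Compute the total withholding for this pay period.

$41.19

Regional Income Tax: taxable = $940.00 − 2×$180.00 = $580.00
  $15.78 + 7.93% × ($580.00 − $300.00) = $15.78 + 7.93% × $280.00 = $37.98
Pension Levy: cap $45,440.00 − YTD $45,333.00 = $107.00 subject; 3% × $107.00 = $3.21
Total: $37.98 + $3.21 = $41.19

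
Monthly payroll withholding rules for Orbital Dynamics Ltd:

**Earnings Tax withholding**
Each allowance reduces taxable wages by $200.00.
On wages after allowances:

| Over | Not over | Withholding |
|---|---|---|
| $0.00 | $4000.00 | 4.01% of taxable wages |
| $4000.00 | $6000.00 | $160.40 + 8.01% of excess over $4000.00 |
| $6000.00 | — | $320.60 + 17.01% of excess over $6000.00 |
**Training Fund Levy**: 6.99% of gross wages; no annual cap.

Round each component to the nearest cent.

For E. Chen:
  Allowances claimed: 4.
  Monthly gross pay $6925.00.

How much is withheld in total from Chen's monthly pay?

$825.92

Earnings Tax: taxable = $6925.00 − 4×$200.00 = $6125.00
  $320.60 + 17.01% × ($6125.00 − $6000.00) = $320.60 + 17.01% × $125.00 = $341.86
Training Fund Levy: 6.99% × $6925.00 = $484.06
Total: $341.86 + $484.06 = $825.92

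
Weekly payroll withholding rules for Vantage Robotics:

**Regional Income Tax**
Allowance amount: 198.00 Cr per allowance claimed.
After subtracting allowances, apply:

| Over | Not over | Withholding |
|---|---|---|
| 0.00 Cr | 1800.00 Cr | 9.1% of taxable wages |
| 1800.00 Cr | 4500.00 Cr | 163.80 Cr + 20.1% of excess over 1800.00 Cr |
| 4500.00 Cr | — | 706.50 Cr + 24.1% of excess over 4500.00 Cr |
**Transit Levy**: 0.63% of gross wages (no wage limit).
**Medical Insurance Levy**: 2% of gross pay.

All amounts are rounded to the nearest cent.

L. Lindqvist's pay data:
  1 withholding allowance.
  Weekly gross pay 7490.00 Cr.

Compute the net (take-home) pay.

5913.64 Cr

Regional Income Tax: taxable = 7490.00 Cr − 1×198.00 Cr = 7292.00 Cr
  706.50 Cr + 24.1% × (7292.00 Cr − 4500.00 Cr) = 706.50 Cr + 24.1% × 2792.00 Cr = 1379.37 Cr
Transit Levy: 0.63% × 7490.00 Cr = 47.19 Cr
Medical Insurance Levy: 2% × 7490.00 Cr = 149.80 Cr
Total withheld: 1379.37 Cr + 47.19 Cr + 149.80 Cr = 1576.36 Cr
Net pay: 7490.00 Cr − 1576.36 Cr = 5913.64 Cr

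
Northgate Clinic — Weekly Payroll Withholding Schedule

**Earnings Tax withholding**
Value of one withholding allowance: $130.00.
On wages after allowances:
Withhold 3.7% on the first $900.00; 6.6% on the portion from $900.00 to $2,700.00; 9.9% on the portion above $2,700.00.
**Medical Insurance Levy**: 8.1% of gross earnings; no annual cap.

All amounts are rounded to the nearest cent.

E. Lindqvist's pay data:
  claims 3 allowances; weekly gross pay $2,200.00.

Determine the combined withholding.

$271.56

Earnings Tax: taxable = $2,200.00 − 3×$130.00 = $1,810.00
  $33.30 + 6.6% × ($1,810.00 − $900.00) = $33.30 + 6.6% × $910.00 = $93.36
Medical Insurance Levy: 8.1% × $2,200.00 = $178.20
Total: $93.36 + $178.20 = $271.56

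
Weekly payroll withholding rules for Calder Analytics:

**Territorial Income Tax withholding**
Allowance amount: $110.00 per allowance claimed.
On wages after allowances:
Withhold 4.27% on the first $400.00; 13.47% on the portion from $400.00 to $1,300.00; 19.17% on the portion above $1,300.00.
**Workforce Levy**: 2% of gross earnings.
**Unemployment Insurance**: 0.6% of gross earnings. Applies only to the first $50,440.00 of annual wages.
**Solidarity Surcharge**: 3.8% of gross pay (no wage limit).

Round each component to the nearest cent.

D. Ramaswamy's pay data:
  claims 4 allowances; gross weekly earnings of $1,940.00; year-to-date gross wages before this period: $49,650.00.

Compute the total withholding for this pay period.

$293.91

Territorial Income Tax: taxable = $1,940.00 − 4×$110.00 = $1,500.00
  $138.31 + 19.17% × ($1,500.00 − $1,300.00) = $138.31 + 19.17% × $200.00 = $176.65
Workforce Levy: 2% × $1,940.00 = $38.80
Unemployment Insurance: cap $50,440.00 − YTD $49,650.00 = $790.00 subject; 0.6% × $790.00 = $4.74
Solidarity Surcharge: 3.8% × $1,940.00 = $73.72
Total: $176.65 + $38.80 + $4.74 + $73.72 = $293.91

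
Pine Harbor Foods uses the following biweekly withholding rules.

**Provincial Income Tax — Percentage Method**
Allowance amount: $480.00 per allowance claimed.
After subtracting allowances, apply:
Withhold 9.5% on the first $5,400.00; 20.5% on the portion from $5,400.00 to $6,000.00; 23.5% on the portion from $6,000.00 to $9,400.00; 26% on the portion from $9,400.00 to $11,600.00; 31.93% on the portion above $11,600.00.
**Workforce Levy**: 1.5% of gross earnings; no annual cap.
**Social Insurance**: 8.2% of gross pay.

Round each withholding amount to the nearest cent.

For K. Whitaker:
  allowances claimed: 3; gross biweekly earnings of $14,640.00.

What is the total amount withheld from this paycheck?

$3,937.96

Provincial Income Tax: taxable = $14,640.00 − 3×$480.00 = $13,200.00
  $2,007.00 + 31.93% × ($13,200.00 − $11,600.00) = $2,007.00 + 31.93% × $1,600.00 = $2,517.88
Workforce Levy: 1.5% × $14,640.00 = $219.60
Social Insurance: 8.2% × $14,640.00 = $1,200.48
Total: $2,517.88 + $219.60 + $1,200.48 = $3,937.96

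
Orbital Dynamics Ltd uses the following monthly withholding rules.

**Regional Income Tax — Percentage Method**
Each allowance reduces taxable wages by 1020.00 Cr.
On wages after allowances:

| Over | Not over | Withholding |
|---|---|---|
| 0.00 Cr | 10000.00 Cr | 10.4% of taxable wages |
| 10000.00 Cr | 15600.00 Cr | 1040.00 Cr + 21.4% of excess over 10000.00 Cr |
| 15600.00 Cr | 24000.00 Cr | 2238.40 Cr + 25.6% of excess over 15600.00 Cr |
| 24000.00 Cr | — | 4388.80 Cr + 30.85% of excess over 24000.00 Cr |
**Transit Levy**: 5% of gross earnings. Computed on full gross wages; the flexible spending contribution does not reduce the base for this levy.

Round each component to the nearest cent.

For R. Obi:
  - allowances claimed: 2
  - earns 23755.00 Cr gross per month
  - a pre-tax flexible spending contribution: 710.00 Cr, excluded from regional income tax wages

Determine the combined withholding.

4809.83 Cr

Regional Income Tax: taxable = 23755.00 Cr − 710.00 Cr − 2×1020.00 Cr = 21005.00 Cr
  2238.40 Cr + 25.6% × (21005.00 Cr − 15600.00 Cr) = 2238.40 Cr + 25.6% × 5405.00 Cr = 3622.08 Cr
Transit Levy: 5% × 23755.00 Cr = 1187.75 Cr
Total: 3622.08 Cr + 1187.75 Cr = 4809.83 Cr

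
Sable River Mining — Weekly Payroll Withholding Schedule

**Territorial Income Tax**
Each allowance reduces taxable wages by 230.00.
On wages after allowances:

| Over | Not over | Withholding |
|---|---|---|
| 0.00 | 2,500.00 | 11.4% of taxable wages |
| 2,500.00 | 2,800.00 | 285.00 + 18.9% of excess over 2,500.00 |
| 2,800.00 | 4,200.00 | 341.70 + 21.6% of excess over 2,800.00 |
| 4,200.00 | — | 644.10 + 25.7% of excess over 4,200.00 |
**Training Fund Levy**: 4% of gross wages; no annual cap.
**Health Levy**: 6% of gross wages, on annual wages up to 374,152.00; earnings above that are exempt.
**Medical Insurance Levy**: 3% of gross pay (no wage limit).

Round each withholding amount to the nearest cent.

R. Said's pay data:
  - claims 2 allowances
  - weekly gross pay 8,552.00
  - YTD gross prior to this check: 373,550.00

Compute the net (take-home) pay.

6,272.90

Territorial Income Tax: taxable = 8,552.00 − 2×230.00 = 8,092.00
  644.10 + 25.7% × (8,092.00 − 4,200.00) = 644.10 + 25.7% × 3,892.00 = 1,644.34
Training Fund Levy: 4% × 8,552.00 = 342.08
Health Levy: cap 374,152.00 − YTD 373,550.00 = 602.00 subject; 6% × 602.00 = 36.12
Medical Insurance Levy: 3% × 8,552.00 = 256.56
Total withheld: 1,644.34 + 342.08 + 36.12 + 256.56 = 2,279.10
Net pay: 8,552.00 − 2,279.10 = 6,272.90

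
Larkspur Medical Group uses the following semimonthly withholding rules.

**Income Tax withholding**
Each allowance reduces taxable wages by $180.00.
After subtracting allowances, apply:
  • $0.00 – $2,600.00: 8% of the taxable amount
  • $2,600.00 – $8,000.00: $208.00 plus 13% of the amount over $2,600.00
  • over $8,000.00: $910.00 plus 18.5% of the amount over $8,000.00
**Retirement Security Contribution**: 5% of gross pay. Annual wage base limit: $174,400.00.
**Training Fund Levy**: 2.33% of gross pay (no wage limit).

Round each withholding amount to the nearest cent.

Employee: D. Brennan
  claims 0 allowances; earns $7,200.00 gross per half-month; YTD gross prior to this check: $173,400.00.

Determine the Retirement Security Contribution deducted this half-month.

Retirement Security Contribution: cap $174,400.00 − YTD $173,400.00 = $1,000.00 subject; 5% × $1,000.00 = $50.00

$50.00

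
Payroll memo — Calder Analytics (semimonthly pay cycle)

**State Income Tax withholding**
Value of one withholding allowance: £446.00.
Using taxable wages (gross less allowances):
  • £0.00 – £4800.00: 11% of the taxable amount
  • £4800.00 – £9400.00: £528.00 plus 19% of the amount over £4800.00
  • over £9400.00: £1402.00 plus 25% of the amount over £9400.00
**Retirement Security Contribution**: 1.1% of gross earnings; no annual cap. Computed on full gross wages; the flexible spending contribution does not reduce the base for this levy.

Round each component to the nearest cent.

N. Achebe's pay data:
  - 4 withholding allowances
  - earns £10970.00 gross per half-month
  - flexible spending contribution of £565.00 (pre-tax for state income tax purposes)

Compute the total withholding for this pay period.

£1374.66

State Income Tax: taxable = £10970.00 − £565.00 − 4×£446.00 = £8621.00
  £528.00 + 19% × (£8621.00 − £4800.00) = £528.00 + 19% × £3821.00 = £1253.99
Retirement Security Contribution: 1.1% × £10970.00 = £120.67
Total: £1253.99 + £120.67 = £1374.66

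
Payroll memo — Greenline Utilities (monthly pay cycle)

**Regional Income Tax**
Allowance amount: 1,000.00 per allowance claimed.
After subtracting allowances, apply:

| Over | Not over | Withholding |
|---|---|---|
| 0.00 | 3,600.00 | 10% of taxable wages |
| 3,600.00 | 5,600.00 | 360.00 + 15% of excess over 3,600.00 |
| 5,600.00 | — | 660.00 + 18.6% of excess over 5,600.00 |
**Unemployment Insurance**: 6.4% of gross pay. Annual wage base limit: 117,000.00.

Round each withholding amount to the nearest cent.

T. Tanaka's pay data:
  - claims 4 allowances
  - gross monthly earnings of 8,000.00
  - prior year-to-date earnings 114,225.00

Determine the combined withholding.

597.60

Regional Income Tax: taxable = 8,000.00 − 4×1,000.00 = 4,000.00
  360.00 + 15% × (4,000.00 − 3,600.00) = 360.00 + 15% × 400.00 = 420.00
Unemployment Insurance: cap 117,000.00 − YTD 114,225.00 = 2,775.00 subject; 6.4% × 2,775.00 = 177.60
Total: 420.00 + 177.60 = 597.60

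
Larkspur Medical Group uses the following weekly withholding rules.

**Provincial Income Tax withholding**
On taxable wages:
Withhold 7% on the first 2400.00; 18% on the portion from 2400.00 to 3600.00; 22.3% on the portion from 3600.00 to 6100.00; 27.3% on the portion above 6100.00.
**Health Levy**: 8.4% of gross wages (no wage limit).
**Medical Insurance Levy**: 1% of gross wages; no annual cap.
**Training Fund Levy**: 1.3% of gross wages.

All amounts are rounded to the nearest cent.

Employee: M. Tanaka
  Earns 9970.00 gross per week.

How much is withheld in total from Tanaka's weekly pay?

3064.80

Provincial Income Tax: taxable = 9970.00
  941.50 + 27.3% × (9970.00 − 6100.00) = 941.50 + 27.3% × 3870.00 = 1998.01
Health Levy: 8.4% × 9970.00 = 837.48
Medical Insurance Levy: 1% × 9970.00 = 99.70
Training Fund Levy: 1.3% × 9970.00 = 129.61
Total: 1998.01 + 837.48 + 99.70 + 129.61 = 3064.80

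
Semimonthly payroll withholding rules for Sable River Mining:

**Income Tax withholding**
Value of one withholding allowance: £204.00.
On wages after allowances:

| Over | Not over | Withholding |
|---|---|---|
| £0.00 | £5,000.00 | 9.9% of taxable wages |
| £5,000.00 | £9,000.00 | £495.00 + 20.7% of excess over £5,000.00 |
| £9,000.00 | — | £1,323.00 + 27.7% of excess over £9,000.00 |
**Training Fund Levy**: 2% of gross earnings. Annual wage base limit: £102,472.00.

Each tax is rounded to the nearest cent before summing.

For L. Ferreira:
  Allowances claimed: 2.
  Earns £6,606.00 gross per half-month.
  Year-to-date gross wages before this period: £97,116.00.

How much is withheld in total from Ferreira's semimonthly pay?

Income Tax: taxable = £6,606.00 − 2×£204.00 = £6,198.00
  £495.00 + 20.7% × (£6,198.00 − £5,000.00) = £495.00 + 20.7% × £1,198.00 = £742.99
Training Fund Levy: cap £102,472.00 − YTD £97,116.00 = £5,356.00 subject; 2% × £5,356.00 = £107.12
Total: £742.99 + £107.12 = £850.11

£850.11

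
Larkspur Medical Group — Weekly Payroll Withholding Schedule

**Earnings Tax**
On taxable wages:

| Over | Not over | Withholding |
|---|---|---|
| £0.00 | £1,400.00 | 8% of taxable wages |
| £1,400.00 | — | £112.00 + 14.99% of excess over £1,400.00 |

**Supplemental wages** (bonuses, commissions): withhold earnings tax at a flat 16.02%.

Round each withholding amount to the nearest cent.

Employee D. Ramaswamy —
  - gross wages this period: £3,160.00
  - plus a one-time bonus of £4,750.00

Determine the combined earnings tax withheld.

Earnings Tax: taxable = £3,160.00
  £112.00 + 14.99% × (£3,160.00 − £1,400.00) = £112.00 + 14.99% × £1,760.00 = £375.82
Supplemental (16.02% flat on bonus): 16.02% × £4,750.00 = £760.95
Total earnings tax: £375.82 + £760.95 = £1,136.77

£1,136.77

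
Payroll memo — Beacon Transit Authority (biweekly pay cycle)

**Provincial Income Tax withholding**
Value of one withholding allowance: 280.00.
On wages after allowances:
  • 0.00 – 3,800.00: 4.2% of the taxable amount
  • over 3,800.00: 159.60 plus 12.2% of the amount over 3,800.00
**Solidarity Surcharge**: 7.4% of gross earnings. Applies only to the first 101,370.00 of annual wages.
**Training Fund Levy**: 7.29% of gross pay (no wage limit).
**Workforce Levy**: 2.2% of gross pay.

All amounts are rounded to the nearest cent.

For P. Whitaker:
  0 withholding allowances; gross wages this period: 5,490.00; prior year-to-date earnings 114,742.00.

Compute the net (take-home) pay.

4,603.22

Provincial Income Tax: taxable = 5,490.00
  159.60 + 12.2% × (5,490.00 − 3,800.00) = 159.60 + 12.2% × 1,690.00 = 365.78
Solidarity Surcharge: YTD 114,742.00 ≥ cap 101,370.00 → 0.00
Training Fund Levy: 7.29% × 5,490.00 = 400.22
Workforce Levy: 2.2% × 5,490.00 = 120.78
Total withheld: 365.78 + 0.00 + 400.22 + 120.78 = 886.78
Net pay: 5,490.00 − 886.78 = 4,603.22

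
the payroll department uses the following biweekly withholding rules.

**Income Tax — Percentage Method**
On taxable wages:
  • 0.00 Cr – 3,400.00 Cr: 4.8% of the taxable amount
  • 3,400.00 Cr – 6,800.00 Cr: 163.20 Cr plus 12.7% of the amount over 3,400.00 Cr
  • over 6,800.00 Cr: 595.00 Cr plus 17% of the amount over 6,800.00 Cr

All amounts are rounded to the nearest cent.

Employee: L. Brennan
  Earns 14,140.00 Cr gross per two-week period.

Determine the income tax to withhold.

1,842.80 Cr

Income Tax: taxable = 14,140.00 Cr
  595.00 Cr + 17% × (14,140.00 Cr − 6,800.00 Cr) = 595.00 Cr + 17% × 7,340.00 Cr = 1,842.80 Cr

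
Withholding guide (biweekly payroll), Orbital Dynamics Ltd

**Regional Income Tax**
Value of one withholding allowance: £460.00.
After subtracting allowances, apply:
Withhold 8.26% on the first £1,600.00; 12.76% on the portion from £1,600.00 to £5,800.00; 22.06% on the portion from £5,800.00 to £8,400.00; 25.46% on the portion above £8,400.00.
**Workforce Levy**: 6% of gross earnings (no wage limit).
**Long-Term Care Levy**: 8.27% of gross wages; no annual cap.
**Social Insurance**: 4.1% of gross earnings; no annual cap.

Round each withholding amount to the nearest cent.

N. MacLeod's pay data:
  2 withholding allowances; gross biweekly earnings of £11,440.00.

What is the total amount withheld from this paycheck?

£3,882.92

Regional Income Tax: taxable = £11,440.00 − 2×£460.00 = £10,520.00
  £1,241.64 + 25.46% × (£10,520.00 − £8,400.00) = £1,241.64 + 25.46% × £2,120.00 = £1,781.39
Workforce Levy: 6% × £11,440.00 = £686.40
Long-Term Care Levy: 8.27% × £11,440.00 = £946.09
Social Insurance: 4.1% × £11,440.00 = £469.04
Total: £1,781.39 + £686.40 + £946.09 + £469.04 = £3,882.92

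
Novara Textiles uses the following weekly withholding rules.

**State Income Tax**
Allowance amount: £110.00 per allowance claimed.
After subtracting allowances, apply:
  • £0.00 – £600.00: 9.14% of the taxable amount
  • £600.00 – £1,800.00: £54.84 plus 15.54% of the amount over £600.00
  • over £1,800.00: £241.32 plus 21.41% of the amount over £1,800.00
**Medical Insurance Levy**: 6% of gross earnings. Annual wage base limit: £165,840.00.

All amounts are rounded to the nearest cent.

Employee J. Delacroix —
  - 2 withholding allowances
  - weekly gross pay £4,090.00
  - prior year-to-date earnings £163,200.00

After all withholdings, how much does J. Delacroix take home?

£3,247.09

State Income Tax: taxable = £4,090.00 − 2×£110.00 = £3,870.00
  £241.32 + 21.41% × (£3,870.00 − £1,800.00) = £241.32 + 21.41% × £2,070.00 = £684.51
Medical Insurance Levy: cap £165,840.00 − YTD £163,200.00 = £2,640.00 subject; 6% × £2,640.00 = £158.40
Total withheld: £684.51 + £158.40 = £842.91
Net pay: £4,090.00 − £842.91 = £3,247.09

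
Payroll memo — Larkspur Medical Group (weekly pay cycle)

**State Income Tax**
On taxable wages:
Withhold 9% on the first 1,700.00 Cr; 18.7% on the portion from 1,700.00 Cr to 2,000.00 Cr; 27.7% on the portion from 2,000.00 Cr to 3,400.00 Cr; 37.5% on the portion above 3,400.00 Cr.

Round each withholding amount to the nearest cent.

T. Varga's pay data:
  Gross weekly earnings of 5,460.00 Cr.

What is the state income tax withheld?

State Income Tax: taxable = 5,460.00 Cr
  596.90 Cr + 37.5% × (5,460.00 Cr − 3,400.00 Cr) = 596.90 Cr + 37.5% × 2,060.00 Cr = 1,369.40 Cr

1,369.40 Cr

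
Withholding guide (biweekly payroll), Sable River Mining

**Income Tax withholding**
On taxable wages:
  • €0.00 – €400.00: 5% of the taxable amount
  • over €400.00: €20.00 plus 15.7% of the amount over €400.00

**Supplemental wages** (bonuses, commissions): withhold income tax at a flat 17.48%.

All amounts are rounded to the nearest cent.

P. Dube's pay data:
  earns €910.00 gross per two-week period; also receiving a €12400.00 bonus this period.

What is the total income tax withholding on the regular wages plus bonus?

€2267.59

Income Tax: taxable = €910.00
  €20.00 + 15.7% × (€910.00 − €400.00) = €20.00 + 15.7% × €510.00 = €100.07
Supplemental (17.48% flat on bonus): 17.48% × €12400.00 = €2167.52
Total income tax: €100.07 + €2167.52 = €2267.59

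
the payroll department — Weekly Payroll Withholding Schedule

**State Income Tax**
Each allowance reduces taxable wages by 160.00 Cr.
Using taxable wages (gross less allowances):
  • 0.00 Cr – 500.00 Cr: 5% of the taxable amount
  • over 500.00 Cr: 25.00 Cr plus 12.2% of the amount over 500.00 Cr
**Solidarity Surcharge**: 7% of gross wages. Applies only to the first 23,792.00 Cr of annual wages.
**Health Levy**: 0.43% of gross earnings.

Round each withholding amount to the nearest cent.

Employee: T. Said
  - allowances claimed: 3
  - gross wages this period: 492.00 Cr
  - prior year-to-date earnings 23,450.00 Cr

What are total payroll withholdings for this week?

26.66 Cr

State Income Tax: taxable = 492.00 Cr − 3×160.00 Cr = 12.00 Cr
  5% × 12.00 Cr = 0.60 Cr
Solidarity Surcharge: cap 23,792.00 Cr − YTD 23,450.00 Cr = 342.00 Cr subject; 7% × 342.00 Cr = 23.94 Cr
Health Levy: 0.43% × 492.00 Cr = 2.12 Cr
Total: 0.60 Cr + 23.94 Cr + 2.12 Cr = 26.66 Cr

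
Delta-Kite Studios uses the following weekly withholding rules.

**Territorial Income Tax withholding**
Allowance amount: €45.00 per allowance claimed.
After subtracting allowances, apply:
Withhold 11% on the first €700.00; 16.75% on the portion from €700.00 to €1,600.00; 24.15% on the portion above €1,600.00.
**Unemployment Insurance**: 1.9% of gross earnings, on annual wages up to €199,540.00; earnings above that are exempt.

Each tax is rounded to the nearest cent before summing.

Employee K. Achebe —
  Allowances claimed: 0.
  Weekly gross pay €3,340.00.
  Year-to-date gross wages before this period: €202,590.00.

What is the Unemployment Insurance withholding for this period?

Unemployment Insurance: YTD €202,590.00 ≥ cap €199,540.00 → €0.00

€0.00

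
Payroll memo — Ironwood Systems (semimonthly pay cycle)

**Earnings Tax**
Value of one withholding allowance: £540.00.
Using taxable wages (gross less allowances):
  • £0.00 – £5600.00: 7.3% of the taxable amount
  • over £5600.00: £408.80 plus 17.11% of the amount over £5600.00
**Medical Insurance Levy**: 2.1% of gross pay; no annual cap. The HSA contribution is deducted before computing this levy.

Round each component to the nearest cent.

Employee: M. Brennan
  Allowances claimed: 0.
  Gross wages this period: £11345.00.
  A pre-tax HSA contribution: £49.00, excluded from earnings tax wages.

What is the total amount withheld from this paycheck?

Earnings Tax: taxable = £11345.00 − £49.00 = £11296.00
  £408.80 + 17.11% × (£11296.00 − £5600.00) = £408.80 + 17.11% × £5696.00 = £1383.39
Medical Insurance Levy: 2.1% × £11296.00 = £237.22
Total: £1383.39 + £237.22 = £1620.61

£1620.61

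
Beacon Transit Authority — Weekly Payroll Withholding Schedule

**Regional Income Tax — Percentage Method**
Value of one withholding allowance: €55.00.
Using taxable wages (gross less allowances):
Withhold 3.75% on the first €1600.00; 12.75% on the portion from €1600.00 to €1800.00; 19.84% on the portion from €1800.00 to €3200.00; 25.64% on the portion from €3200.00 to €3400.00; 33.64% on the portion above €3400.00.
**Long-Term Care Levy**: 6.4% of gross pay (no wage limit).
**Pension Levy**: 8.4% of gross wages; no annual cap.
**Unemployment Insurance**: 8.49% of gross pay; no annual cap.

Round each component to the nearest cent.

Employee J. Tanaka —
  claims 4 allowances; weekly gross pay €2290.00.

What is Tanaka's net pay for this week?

€1617.59

Regional Income Tax: taxable = €2290.00 − 4×€55.00 = €2070.00
  €85.50 + 19.84% × (€2070.00 − €1800.00) = €85.50 + 19.84% × €270.00 = €139.07
Long-Term Care Levy: 6.4% × €2290.00 = €146.56
Pension Levy: 8.4% × €2290.00 = €192.36
Unemployment Insurance: 8.49% × €2290.00 = €194.42
Total withheld: €139.07 + €146.56 + €192.36 + €194.42 = €672.41
Net pay: €2290.00 − €672.41 = €1617.59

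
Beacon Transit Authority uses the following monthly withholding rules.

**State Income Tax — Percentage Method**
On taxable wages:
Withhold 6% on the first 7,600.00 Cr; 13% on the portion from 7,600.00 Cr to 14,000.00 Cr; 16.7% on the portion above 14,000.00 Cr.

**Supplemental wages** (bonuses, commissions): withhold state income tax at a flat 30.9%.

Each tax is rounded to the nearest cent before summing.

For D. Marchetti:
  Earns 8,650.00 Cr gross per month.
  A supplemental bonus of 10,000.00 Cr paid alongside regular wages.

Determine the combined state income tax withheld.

State Income Tax: taxable = 8,650.00 Cr
  456.00 Cr + 13% × (8,650.00 Cr − 7,600.00 Cr) = 456.00 Cr + 13% × 1,050.00 Cr = 592.50 Cr
Supplemental (30.9% flat on bonus): 30.9% × 10,000.00 Cr = 3,090.00 Cr
Total state income tax: 592.50 Cr + 3,090.00 Cr = 3,682.50 Cr

3,682.50 Cr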